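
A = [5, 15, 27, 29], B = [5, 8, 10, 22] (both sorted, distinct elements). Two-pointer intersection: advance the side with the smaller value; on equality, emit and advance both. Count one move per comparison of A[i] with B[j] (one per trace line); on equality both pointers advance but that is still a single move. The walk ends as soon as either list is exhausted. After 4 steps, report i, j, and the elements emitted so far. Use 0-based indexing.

[i=0,j=0] 5==5 emit → i++,j++
[i=1,j=1] 15>8 → j++
[i=1,j=2] 15>10 → j++
[i=1,j=3] 15<22 → i++

i=2, j=3, emitted=[5]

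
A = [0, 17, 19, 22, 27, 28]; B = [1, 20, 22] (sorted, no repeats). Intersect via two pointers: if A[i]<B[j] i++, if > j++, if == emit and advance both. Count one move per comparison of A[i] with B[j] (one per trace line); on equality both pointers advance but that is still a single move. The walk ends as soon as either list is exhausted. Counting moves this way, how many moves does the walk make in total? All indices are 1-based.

[i=1,j=1] 0<1 → i++
[i=2,j=1] 17>1 → j++
[i=2,j=2] 17<20 → i++
[i=3,j=2] 19<20 → i++
[i=4,j=2] 22>20 → j++
[i=4,j=3] 22==22 emit → i++,j++

6 moves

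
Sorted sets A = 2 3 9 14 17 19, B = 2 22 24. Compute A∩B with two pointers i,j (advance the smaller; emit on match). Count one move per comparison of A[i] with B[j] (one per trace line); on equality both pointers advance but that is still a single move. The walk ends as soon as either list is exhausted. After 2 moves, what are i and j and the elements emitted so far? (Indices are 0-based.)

i=2, j=1, emitted=[2]

i=0 j=0: 2==2 emit, i++,j++
i=1 j=1: 3<22, i++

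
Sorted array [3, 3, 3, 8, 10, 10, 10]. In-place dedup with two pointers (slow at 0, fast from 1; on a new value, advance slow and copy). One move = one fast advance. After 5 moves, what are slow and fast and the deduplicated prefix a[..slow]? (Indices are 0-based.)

(s=0,f=1) a[fast]=3=a[slow] dup → fast++
(s=0,f=2) a[fast]=3=a[slow] dup → fast++
(s=0,f=3) a[fast]=8≠a[slow]=3 write a[1]=8 → slow++,fast++
(s=1,f=4) a[fast]=10≠a[slow]=8 write a[2]=10 → slow++,fast++
(s=2,f=5) a[fast]=10=a[slow] dup → fast++

slow=2, fast=6, prefix=[3, 8, 10]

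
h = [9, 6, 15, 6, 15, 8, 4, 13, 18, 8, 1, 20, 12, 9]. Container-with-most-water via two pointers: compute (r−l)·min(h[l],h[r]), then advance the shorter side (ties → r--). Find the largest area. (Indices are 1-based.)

max area = 135

l=1 r=14: min(9,9)*13=117 best=117 *, r--
l=1 r=13: min(9,12)*12=108 best=117, l++
l=2 r=13: min(6,12)*11=66 best=117, l++
l=3 r=13: min(15,12)*10=120 best=120 *, r--
l=3 r=12: min(15,20)*9=135 best=135 *, l++
l=4 r=12: min(6,20)*8=48 best=135, l++
l=5 r=12: min(15,20)*7=105 best=135, l++
l=6 r=12: min(8,20)*6=48 best=135, l++
l=7 r=12: min(4,20)*5=20 best=135, l++
l=8 r=12: min(13,20)*4=52 best=135, l++
l=9 r=12: min(18,20)*3=54 best=135, l++
l=10 r=12: min(8,20)*2=16 best=135, l++
l=11 r=12: min(1,20)*1=1 best=135, l++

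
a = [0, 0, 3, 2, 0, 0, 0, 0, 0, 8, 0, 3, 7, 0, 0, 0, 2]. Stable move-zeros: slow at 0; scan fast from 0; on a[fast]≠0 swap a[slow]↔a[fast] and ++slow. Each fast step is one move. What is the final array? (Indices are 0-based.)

[3, 2, 8, 3, 7, 2, 0, 0, 0, 0, 0, 0, 0, 0, 0, 0, 0]

(s=0,f=0) a[fast]=0 → fast++
(s=0,f=1) a[fast]=0 → fast++
(s=0,f=2) a[fast]=3≠0 swap→a[0]=3 → slow++,fast++
(s=1,f=3) a[fast]=2≠0 swap→a[1]=2 → slow++,fast++
(s=2,f=4) a[fast]=0 → fast++
(s=2,f=5) a[fast]=0 → fast++
(s=2,f=6) a[fast]=0 → fast++
(s=2,f=7) a[fast]=0 → fast++
(s=2,f=8) a[fast]=0 → fast++
(s=2,f=9) a[fast]=8≠0 swap→a[2]=8 → slow++,fast++
(s=3,f=10) a[fast]=0 → fast++
(s=3,f=11) a[fast]=3≠0 swap→a[3]=3 → slow++,fast++
(s=4,f=12) a[fast]=7≠0 swap→a[4]=7 → slow++,fast++
(s=5,f=13) a[fast]=0 → fast++
(s=5,f=14) a[fast]=0 → fast++
(s=5,f=15) a[fast]=0 → fast++
(s=5,f=16) a[fast]=2≠0 swap→a[5]=2 → slow++,fast++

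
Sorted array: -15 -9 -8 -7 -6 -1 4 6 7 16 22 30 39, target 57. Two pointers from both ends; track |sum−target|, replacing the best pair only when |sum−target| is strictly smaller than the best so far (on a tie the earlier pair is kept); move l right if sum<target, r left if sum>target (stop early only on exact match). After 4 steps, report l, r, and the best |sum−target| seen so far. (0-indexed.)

l=4, r=12, best |Δ|=25

l=0 r=12: -15+39=24 d=33 *, l++
l=1 r=12: -9+39=30 d=27 *, l++
l=2 r=12: -8+39=31 d=26 *, l++
l=3 r=12: -7+39=32 d=25 *, l++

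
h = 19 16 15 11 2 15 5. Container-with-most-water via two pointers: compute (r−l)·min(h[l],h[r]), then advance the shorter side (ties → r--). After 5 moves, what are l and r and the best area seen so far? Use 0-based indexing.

l=0, r=1, best area=75

[0,6] min(19,5)*6=30 best=30 * → r--
[0,5] min(19,15)*5=75 best=75 * → r--
[0,4] min(19,2)*4=8 best=75 → r--
[0,3] min(19,11)*3=33 best=75 → r--
[0,2] min(19,15)*2=30 best=75 → r--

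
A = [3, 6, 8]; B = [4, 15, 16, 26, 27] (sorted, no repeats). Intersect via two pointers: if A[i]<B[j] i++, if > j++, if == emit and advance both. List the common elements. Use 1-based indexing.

intersection = []

i=1 j=1: 3<4, i++
i=2 j=1: 6>4, j++
i=2 j=2: 6<15, i++
i=3 j=2: 8<15, i++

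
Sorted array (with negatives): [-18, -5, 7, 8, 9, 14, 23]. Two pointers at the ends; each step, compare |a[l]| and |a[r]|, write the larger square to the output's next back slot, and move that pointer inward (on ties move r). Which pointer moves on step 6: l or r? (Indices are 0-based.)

r

l=0 r=6: |-18|<=|23| out[6]=529, r--
l=0 r=5: |-18|>|14| out[5]=324, l++
l=1 r=5: |-5|<=|14| out[4]=196, r--
l=1 r=4: |-5|<=|9| out[3]=81, r--
l=1 r=3: |-5|<=|8| out[2]=64, r--
l=1 r=2: |-5|<=|7| out[1]=49, r--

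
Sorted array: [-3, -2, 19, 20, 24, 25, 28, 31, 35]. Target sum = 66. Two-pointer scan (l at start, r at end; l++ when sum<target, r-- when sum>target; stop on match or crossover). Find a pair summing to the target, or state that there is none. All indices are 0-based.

(31, 35)

l=0 r=8: -3+35=32 <66, l++
l=1 r=8: -2+35=33 <66, l++
l=2 r=8: 19+35=54 <66, l++
l=3 r=8: 20+35=55 <66, l++
l=4 r=8: 24+35=59 <66, l++
l=5 r=8: 25+35=60 <66, l++
l=6 r=8: 28+35=63 <66, l++
l=7 r=8: 31+35=66, found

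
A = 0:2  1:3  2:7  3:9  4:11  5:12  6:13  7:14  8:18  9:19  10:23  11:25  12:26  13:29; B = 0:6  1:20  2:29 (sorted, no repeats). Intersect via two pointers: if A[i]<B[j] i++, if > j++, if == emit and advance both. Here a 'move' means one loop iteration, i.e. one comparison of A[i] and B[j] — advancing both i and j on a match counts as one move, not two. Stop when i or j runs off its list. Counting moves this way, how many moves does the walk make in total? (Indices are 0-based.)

[i=0,j=0] 2<6 → i++
[i=1,j=0] 3<6 → i++
[i=2,j=0] 7>6 → j++
[i=2,j=1] 7<20 → i++
[i=3,j=1] 9<20 → i++
[i=4,j=1] 11<20 → i++
[i=5,j=1] 12<20 → i++
[i=6,j=1] 13<20 → i++
[i=7,j=1] 14<20 → i++
[i=8,j=1] 18<20 → i++
[i=9,j=1] 19<20 → i++
[i=10,j=1] 23>20 → j++
[i=10,j=2] 23<29 → i++
[i=11,j=2] 25<29 → i++
[i=12,j=2] 26<29 → i++
[i=13,j=2] 29==29 emit → i++,j++

16 moves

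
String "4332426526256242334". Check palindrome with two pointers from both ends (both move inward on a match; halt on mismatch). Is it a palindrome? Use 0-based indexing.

palindrome

[0,18] '4'=='4' → l++,r--
[1,17] '3'=='3' → l++,r--
[2,16] '3'=='3' → l++,r--
[3,15] '2'=='2' → l++,r--
[4,14] '4'=='4' → l++,r--
[5,13] '2'=='2' → l++,r--
[6,12] '6'=='6' → l++,r--
[7,11] '5'=='5' → l++,r--
[8,10] '2'=='2' → l++,r--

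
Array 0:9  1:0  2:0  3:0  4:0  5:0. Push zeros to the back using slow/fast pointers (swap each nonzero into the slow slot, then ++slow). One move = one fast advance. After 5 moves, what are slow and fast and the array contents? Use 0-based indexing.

slow=1, fast=5, a=[9, 0, 0, 0, 0, 0]

(s=0,f=0) a[fast]=9≠0 swap→a[0]=9 → slow++,fast++
(s=1,f=1) a[fast]=0 → fast++
(s=1,f=2) a[fast]=0 → fast++
(s=1,f=3) a[fast]=0 → fast++
(s=1,f=4) a[fast]=0 → fast++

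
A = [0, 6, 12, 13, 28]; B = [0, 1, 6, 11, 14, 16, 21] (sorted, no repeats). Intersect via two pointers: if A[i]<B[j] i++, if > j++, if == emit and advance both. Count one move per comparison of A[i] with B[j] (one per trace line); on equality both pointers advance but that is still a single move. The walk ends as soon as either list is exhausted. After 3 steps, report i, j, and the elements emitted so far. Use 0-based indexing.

i=0 j=0: 0==0 emit, i++,j++
i=1 j=1: 6>1, j++
i=1 j=2: 6==6 emit, i++,j++

i=2, j=3, emitted=[0, 6]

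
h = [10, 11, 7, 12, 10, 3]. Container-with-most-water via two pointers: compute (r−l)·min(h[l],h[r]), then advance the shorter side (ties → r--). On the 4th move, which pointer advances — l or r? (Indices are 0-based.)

l

l=0 r=5: min(10,3)*5=15 best=15 *, r--
l=0 r=4: min(10,10)*4=40 best=40 *, r--
l=0 r=3: min(10,12)*3=30 best=40, l++
l=1 r=3: min(11,12)*2=22 best=40, l++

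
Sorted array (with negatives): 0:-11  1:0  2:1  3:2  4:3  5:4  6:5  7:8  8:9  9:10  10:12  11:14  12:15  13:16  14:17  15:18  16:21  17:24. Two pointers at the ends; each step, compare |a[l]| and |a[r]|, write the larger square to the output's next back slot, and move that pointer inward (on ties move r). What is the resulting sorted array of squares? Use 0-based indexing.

[0, 1, 4, 9, 16, 25, 64, 81, 100, 121, 144, 196, 225, 256, 289, 324, 441, 576]

[0,17] |-11|<=|24| out[17]=576 → r--
[0,16] |-11|<=|21| out[16]=441 → r--
[0,15] |-11|<=|18| out[15]=324 → r--
[0,14] |-11|<=|17| out[14]=289 → r--
[0,13] |-11|<=|16| out[13]=256 → r--
[0,12] |-11|<=|15| out[12]=225 → r--
[0,11] |-11|<=|14| out[11]=196 → r--
[0,10] |-11|<=|12| out[10]=144 → r--
[0,9] |-11|>|10| out[9]=121 → l++
[1,9] |0|<=|10| out[8]=100 → r--
[1,8] |0|<=|9| out[7]=81 → r--
[1,7] |0|<=|8| out[6]=64 → r--
[1,6] |0|<=|5| out[5]=25 → r--
[1,5] |0|<=|4| out[4]=16 → r--
[1,4] |0|<=|3| out[3]=9 → r--
[1,3] |0|<=|2| out[2]=4 → r--
[1,2] |0|<=|1| out[1]=1 → r--
[1,1] |0|<=|0| out[0]=0 → r--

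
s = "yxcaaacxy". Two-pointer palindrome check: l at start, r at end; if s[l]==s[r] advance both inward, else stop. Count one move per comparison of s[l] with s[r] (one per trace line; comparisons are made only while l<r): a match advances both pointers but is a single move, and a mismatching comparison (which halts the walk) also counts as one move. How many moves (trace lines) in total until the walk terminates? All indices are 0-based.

l=0 r=8: 'y'=='y', l++,r--
l=1 r=7: 'x'=='x', l++,r--
l=2 r=6: 'c'=='c', l++,r--
l=3 r=5: 'a'=='a', l++,r--

4 moves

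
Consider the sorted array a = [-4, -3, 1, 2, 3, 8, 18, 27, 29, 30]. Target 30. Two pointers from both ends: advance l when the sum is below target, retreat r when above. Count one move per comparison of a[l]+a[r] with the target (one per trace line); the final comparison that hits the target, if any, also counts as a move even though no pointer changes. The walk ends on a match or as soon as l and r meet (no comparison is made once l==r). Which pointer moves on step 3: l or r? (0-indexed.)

[0,9] -4+30=26 <30 → l++
[1,9] -3+30=27 <30 → l++
[2,9] 1+30=31 >30 → r--

r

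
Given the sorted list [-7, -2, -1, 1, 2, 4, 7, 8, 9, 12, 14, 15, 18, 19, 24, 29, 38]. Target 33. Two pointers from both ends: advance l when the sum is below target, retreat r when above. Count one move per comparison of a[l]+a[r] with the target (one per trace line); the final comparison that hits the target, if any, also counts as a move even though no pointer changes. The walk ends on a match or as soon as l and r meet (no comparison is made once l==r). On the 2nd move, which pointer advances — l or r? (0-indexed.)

[0,16] -7+38=31 <33 → l++
[1,16] -2+38=36 >33 → r--

r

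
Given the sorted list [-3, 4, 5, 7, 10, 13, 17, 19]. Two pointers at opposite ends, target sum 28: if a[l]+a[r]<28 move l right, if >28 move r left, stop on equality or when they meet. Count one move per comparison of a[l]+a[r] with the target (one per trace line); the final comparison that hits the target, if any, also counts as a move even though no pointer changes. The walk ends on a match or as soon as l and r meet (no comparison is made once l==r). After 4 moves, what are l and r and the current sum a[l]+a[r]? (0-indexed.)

l=4, r=7, sum=29

[0,7] -3+19=16 <28 → l++
[1,7] 4+19=23 <28 → l++
[2,7] 5+19=24 <28 → l++
[3,7] 7+19=26 <28 → l++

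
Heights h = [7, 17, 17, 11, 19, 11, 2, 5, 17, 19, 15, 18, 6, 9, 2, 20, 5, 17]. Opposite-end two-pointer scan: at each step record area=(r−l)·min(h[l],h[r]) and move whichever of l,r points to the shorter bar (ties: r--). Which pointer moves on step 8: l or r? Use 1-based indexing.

l

[1,18] min(7,17)*17=119 best=119 * → l++
[2,18] min(17,17)*16=272 best=272 * → r--
[2,17] min(17,5)*15=75 best=272 → r--
[2,16] min(17,20)*14=238 best=272 → l++
[3,16] min(17,20)*13=221 best=272 → l++
[4,16] min(11,20)*12=132 best=272 → l++
[5,16] min(19,20)*11=209 best=272 → l++
[6,16] min(11,20)*10=110 best=272 → l++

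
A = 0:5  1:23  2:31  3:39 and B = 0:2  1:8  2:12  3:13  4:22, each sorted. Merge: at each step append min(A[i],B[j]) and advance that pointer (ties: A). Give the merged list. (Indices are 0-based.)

i=0 j=0: A[i]=5>B[j]=2 take 2, j++
i=0 j=1: A[i]=5<=B[j]=8 take 5, i++
i=1 j=1: A[i]=23>B[j]=8 take 8, j++
i=1 j=2: A[i]=23>B[j]=12 take 12, j++
i=1 j=3: A[i]=23>B[j]=13 take 13, j++
i=1 j=4: A[i]=23>B[j]=22 take 22, j++
i=1 j=5: B done, take A[i]=23, i++
i=2 j=5: B done, take A[i]=31, i++
i=3 j=5: B done, take A[i]=39, i++

[2, 5, 8, 12, 13, 22, 23, 31, 39]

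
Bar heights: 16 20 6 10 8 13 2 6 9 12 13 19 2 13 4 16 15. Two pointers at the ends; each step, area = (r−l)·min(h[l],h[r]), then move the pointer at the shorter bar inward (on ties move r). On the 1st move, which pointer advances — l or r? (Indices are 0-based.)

l=0 r=16: min(16,15)*16=240 best=240 *, r--

r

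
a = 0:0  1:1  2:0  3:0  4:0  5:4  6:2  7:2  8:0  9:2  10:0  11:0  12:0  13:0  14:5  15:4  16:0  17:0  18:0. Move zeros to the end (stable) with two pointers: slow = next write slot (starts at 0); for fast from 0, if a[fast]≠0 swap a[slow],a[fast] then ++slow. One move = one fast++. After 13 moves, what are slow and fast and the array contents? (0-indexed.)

slow=0 fast=0: a[fast]=0, fast++
slow=0 fast=1: a[fast]=1≠0 swap→a[0]=1, slow++,fast++
slow=1 fast=2: a[fast]=0, fast++
slow=1 fast=3: a[fast]=0, fast++
slow=1 fast=4: a[fast]=0, fast++
slow=1 fast=5: a[fast]=4≠0 swap→a[1]=4, slow++,fast++
slow=2 fast=6: a[fast]=2≠0 swap→a[2]=2, slow++,fast++
slow=3 fast=7: a[fast]=2≠0 swap→a[3]=2, slow++,fast++
slow=4 fast=8: a[fast]=0, fast++
slow=4 fast=9: a[fast]=2≠0 swap→a[4]=2, slow++,fast++
slow=5 fast=10: a[fast]=0, fast++
slow=5 fast=11: a[fast]=0, fast++
slow=5 fast=12: a[fast]=0, fast++

slow=5, fast=13, a=[1, 4, 2, 2, 2, 0, 0, 0, 0, 0, 0, 0, 0, 0, 5, 4, 0, 0, 0]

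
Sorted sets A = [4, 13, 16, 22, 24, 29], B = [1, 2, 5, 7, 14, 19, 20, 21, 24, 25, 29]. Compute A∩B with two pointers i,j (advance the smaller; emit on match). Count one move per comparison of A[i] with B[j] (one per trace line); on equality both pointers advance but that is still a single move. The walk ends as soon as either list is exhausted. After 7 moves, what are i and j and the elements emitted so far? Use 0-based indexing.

[i=0,j=0] 4>1 → j++
[i=0,j=1] 4>2 → j++
[i=0,j=2] 4<5 → i++
[i=1,j=2] 13>5 → j++
[i=1,j=3] 13>7 → j++
[i=1,j=4] 13<14 → i++
[i=2,j=4] 16>14 → j++

i=2, j=5, emitted=[]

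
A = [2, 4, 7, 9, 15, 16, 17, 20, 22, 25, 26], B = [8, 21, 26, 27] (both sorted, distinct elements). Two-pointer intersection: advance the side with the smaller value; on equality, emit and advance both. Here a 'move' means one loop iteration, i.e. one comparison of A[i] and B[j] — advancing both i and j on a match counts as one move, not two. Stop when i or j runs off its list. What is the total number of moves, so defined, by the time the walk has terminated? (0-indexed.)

13 moves

i=0 j=0: 2<8, i++
i=1 j=0: 4<8, i++
i=2 j=0: 7<8, i++
i=3 j=0: 9>8, j++
i=3 j=1: 9<21, i++
i=4 j=1: 15<21, i++
i=5 j=1: 16<21, i++
i=6 j=1: 17<21, i++
i=7 j=1: 20<21, i++
i=8 j=1: 22>21, j++
i=8 j=2: 22<26, i++
i=9 j=2: 25<26, i++
i=10 j=2: 26==26 emit, i++,j++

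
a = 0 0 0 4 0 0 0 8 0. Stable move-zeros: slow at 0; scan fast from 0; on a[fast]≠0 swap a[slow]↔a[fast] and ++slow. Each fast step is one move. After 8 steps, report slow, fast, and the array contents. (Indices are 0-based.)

slow=2, fast=8, a=[4, 8, 0, 0, 0, 0, 0, 0, 0]

(s=0,f=0) a[fast]=0 → fast++
(s=0,f=1) a[fast]=0 → fast++
(s=0,f=2) a[fast]=0 → fast++
(s=0,f=3) a[fast]=4≠0 swap→a[0]=4 → slow++,fast++
(s=1,f=4) a[fast]=0 → fast++
(s=1,f=5) a[fast]=0 → fast++
(s=1,f=6) a[fast]=0 → fast++
(s=1,f=7) a[fast]=8≠0 swap→a[1]=8 → slow++,fast++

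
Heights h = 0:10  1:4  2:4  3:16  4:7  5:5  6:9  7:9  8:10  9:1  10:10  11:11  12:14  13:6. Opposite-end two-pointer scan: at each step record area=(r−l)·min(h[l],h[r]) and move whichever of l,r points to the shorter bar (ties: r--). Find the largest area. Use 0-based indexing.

max area = 126

[0,13] min(10,6)*13=78 best=78 * → r--
[0,12] min(10,14)*12=120 best=120 * → l++
[1,12] min(4,14)*11=44 best=120 → l++
[2,12] min(4,14)*10=40 best=120 → l++
[3,12] min(16,14)*9=126 best=126 * → r--
[3,11] min(16,11)*8=88 best=126 → r--
[3,10] min(16,10)*7=70 best=126 → r--
[3,9] min(16,1)*6=6 best=126 → r--
[3,8] min(16,10)*5=50 best=126 → r--
[3,7] min(16,9)*4=36 best=126 → r--
[3,6] min(16,9)*3=27 best=126 → r--
[3,5] min(16,5)*2=10 best=126 → r--
[3,4] min(16,7)*1=7 best=126 → r--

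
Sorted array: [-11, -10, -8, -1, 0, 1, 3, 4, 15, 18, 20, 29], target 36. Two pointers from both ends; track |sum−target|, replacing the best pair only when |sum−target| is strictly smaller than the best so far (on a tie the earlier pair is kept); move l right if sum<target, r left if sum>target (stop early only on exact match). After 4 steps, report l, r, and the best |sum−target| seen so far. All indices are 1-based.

[1,12] -11+29=18 d=18 * → l++
[2,12] -10+29=19 d=17 * → l++
[3,12] -8+29=21 d=15 * → l++
[4,12] -1+29=28 d=8 * → l++

l=5, r=12, best |Δ|=8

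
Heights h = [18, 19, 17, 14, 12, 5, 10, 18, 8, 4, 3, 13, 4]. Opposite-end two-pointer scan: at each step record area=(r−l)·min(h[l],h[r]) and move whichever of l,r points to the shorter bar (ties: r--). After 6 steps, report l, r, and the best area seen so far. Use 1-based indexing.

l=1 r=13: min(18,4)*12=48 best=48 *, r--
l=1 r=12: min(18,13)*11=143 best=143 *, r--
l=1 r=11: min(18,3)*10=30 best=143, r--
l=1 r=10: min(18,4)*9=36 best=143, r--
l=1 r=9: min(18,8)*8=64 best=143, r--
l=1 r=8: min(18,18)*7=126 best=143, r--

l=1, r=7, best area=143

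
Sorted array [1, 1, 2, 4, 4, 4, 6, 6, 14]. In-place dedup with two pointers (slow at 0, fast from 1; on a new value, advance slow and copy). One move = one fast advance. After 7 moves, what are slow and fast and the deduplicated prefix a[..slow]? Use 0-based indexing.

slow=3, fast=8, prefix=[1, 2, 4, 6]

slow=0 fast=1: a[fast]=1=a[slow] dup, fast++
slow=0 fast=2: a[fast]=2≠a[slow]=1 write a[1]=2, slow++,fast++
slow=1 fast=3: a[fast]=4≠a[slow]=2 write a[2]=4, slow++,fast++
slow=2 fast=4: a[fast]=4=a[slow] dup, fast++
slow=2 fast=5: a[fast]=4=a[slow] dup, fast++
slow=2 fast=6: a[fast]=6≠a[slow]=4 write a[3]=6, slow++,fast++
slow=3 fast=7: a[fast]=6=a[slow] dup, fast++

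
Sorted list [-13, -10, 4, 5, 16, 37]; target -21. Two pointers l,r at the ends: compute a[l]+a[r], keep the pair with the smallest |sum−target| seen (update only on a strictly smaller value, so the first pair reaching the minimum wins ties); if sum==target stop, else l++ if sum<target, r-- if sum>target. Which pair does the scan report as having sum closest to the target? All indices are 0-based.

l=0 r=5: -13+37=24 d=45 *, r--
l=0 r=4: -13+16=3 d=24 *, r--
l=0 r=3: -13+5=-8 d=13 *, r--
l=0 r=2: -13+4=-9 d=12 *, r--
l=0 r=1: -13+-10=-23 d=2 *, l++

pair (-13, -10) with sum -23 (|Δ|=2)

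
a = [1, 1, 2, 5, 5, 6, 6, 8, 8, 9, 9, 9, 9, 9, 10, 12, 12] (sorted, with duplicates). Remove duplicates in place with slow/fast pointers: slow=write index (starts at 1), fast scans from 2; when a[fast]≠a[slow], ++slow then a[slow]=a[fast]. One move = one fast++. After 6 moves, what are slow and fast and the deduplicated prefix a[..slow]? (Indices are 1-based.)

slow=4, fast=8, prefix=[1, 2, 5, 6]

(s=1,f=2) a[fast]=1=a[slow] dup → fast++
(s=1,f=3) a[fast]=2≠a[slow]=1 write a[2]=2 → slow++,fast++
(s=2,f=4) a[fast]=5≠a[slow]=2 write a[3]=5 → slow++,fast++
(s=3,f=5) a[fast]=5=a[slow] dup → fast++
(s=3,f=6) a[fast]=6≠a[slow]=5 write a[4]=6 → slow++,fast++
(s=4,f=7) a[fast]=6=a[slow] dup → fast++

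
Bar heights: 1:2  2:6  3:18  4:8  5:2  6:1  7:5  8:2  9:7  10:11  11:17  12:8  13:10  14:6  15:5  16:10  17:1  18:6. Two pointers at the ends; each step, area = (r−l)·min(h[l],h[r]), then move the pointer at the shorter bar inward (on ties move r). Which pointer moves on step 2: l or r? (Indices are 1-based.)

[1,18] min(2,6)*17=34 best=34 * → l++
[2,18] min(6,6)*16=96 best=96 * → r--

r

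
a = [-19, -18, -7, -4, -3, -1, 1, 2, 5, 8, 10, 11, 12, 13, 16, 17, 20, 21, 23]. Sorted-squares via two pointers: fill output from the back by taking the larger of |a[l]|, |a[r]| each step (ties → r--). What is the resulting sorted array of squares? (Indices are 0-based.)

[0,18] |-19|<=|23| out[18]=529 → r--
[0,17] |-19|<=|21| out[17]=441 → r--
[0,16] |-19|<=|20| out[16]=400 → r--
[0,15] |-19|>|17| out[15]=361 → l++
[1,15] |-18|>|17| out[14]=324 → l++
[2,15] |-7|<=|17| out[13]=289 → r--
[2,14] |-7|<=|16| out[12]=256 → r--
[2,13] |-7|<=|13| out[11]=169 → r--
[2,12] |-7|<=|12| out[10]=144 → r--
[2,11] |-7|<=|11| out[9]=121 → r--
[2,10] |-7|<=|10| out[8]=100 → r--
[2,9] |-7|<=|8| out[7]=64 → r--
[2,8] |-7|>|5| out[6]=49 → l++
[3,8] |-4|<=|5| out[5]=25 → r--
[3,7] |-4|>|2| out[4]=16 → l++
[4,7] |-3|>|2| out[3]=9 → l++
[5,7] |-1|<=|2| out[2]=4 → r--
[5,6] |-1|<=|1| out[1]=1 → r--
[5,5] |-1|<=|-1| out[0]=1 → r--

[1, 1, 4, 9, 16, 25, 49, 64, 100, 121, 144, 169, 256, 289, 324, 361, 400, 441, 529]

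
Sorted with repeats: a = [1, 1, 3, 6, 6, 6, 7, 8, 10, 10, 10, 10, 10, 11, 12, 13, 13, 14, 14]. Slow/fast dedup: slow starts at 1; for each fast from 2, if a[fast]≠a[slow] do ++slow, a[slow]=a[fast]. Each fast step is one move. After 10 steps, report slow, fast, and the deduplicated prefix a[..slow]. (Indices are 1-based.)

slow=6, fast=12, prefix=[1, 3, 6, 7, 8, 10]

slow=1 fast=2: a[fast]=1=a[slow] dup, fast++
slow=1 fast=3: a[fast]=3≠a[slow]=1 write a[2]=3, slow++,fast++
slow=2 fast=4: a[fast]=6≠a[slow]=3 write a[3]=6, slow++,fast++
slow=3 fast=5: a[fast]=6=a[slow] dup, fast++
slow=3 fast=6: a[fast]=6=a[slow] dup, fast++
slow=3 fast=7: a[fast]=7≠a[slow]=6 write a[4]=7, slow++,fast++
slow=4 fast=8: a[fast]=8≠a[slow]=7 write a[5]=8, slow++,fast++
slow=5 fast=9: a[fast]=10≠a[slow]=8 write a[6]=10, slow++,fast++
slow=6 fast=10: a[fast]=10=a[slow] dup, fast++
slow=6 fast=11: a[fast]=10=a[slow] dup, fast++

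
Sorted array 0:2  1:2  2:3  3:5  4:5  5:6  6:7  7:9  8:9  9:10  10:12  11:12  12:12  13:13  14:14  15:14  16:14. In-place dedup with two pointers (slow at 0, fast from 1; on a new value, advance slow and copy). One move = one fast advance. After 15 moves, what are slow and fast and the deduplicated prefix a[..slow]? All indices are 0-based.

slow=9, fast=16, prefix=[2, 3, 5, 6, 7, 9, 10, 12, 13, 14]

slow=0 fast=1: a[fast]=2=a[slow] dup, fast++
slow=0 fast=2: a[fast]=3≠a[slow]=2 write a[1]=3, slow++,fast++
slow=1 fast=3: a[fast]=5≠a[slow]=3 write a[2]=5, slow++,fast++
slow=2 fast=4: a[fast]=5=a[slow] dup, fast++
slow=2 fast=5: a[fast]=6≠a[slow]=5 write a[3]=6, slow++,fast++
slow=3 fast=6: a[fast]=7≠a[slow]=6 write a[4]=7, slow++,fast++
slow=4 fast=7: a[fast]=9≠a[slow]=7 write a[5]=9, slow++,fast++
slow=5 fast=8: a[fast]=9=a[slow] dup, fast++
slow=5 fast=9: a[fast]=10≠a[slow]=9 write a[6]=10, slow++,fast++
slow=6 fast=10: a[fast]=12≠a[slow]=10 write a[7]=12, slow++,fast++
slow=7 fast=11: a[fast]=12=a[slow] dup, fast++
slow=7 fast=12: a[fast]=12=a[slow] dup, fast++
slow=7 fast=13: a[fast]=13≠a[slow]=12 write a[8]=13, slow++,fast++
slow=8 fast=14: a[fast]=14≠a[slow]=13 write a[9]=14, slow++,fast++
slow=9 fast=15: a[fast]=14=a[slow] dup, fast++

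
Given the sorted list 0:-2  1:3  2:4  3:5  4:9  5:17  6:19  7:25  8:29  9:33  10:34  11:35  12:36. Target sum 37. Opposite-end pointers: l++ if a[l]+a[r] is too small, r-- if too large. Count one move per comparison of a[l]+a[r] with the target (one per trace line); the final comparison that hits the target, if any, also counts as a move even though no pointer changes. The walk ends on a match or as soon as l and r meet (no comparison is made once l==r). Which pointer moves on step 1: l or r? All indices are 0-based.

l=0 r=12: -2+36=34 <37, l++

l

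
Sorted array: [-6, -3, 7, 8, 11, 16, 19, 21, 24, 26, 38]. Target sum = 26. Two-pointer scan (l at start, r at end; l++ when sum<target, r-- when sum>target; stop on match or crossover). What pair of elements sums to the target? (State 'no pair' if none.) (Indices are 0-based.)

[0,10] -6+38=32 >26 → r--
[0,9] -6+26=20 <26 → l++
[1,9] -3+26=23 <26 → l++
[2,9] 7+26=33 >26 → r--
[2,8] 7+24=31 >26 → r--
[2,7] 7+21=28 >26 → r--
[2,6] 7+19=26 → found

(7, 19)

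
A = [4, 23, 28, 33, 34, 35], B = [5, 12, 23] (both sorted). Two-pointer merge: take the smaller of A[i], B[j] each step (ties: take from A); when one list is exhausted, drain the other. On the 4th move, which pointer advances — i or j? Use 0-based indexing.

i=0 j=0: A[i]=4<=B[j]=5 take 4, i++
i=1 j=0: A[i]=23>B[j]=5 take 5, j++
i=1 j=1: A[i]=23>B[j]=12 take 12, j++
i=1 j=2: A[i]=23<=B[j]=23 take 23, i++

i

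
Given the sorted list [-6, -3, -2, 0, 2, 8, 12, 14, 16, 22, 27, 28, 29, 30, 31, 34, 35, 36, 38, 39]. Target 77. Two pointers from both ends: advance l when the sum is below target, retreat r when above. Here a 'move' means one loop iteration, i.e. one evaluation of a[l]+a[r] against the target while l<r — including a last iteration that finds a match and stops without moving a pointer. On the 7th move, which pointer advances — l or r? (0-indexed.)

l=0 r=19: -6+39=33 <77, l++
l=1 r=19: -3+39=36 <77, l++
l=2 r=19: -2+39=37 <77, l++
l=3 r=19: 0+39=39 <77, l++
l=4 r=19: 2+39=41 <77, l++
l=5 r=19: 8+39=47 <77, l++
l=6 r=19: 12+39=51 <77, l++

l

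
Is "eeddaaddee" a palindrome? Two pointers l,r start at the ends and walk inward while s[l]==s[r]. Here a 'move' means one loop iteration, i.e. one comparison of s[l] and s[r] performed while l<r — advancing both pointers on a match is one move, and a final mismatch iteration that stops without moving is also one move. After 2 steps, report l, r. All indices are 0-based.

l=2, r=7

[0,9] 'e'=='e' → l++,r--
[1,8] 'e'=='e' → l++,r--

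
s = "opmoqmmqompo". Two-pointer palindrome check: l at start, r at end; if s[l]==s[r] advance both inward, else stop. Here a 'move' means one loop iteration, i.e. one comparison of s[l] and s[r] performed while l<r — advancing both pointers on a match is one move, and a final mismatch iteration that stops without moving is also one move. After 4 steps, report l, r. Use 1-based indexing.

l=1 r=12: 'o'=='o', l++,r--
l=2 r=11: 'p'=='p', l++,r--
l=3 r=10: 'm'=='m', l++,r--
l=4 r=9: 'o'=='o', l++,r--

l=5, r=8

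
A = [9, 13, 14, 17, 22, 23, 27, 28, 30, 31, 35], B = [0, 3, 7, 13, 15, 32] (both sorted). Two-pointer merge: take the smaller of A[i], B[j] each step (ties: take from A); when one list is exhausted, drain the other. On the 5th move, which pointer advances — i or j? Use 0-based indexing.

i

i=0 j=0: A[i]=9>B[j]=0 take 0, j++
i=0 j=1: A[i]=9>B[j]=3 take 3, j++
i=0 j=2: A[i]=9>B[j]=7 take 7, j++
i=0 j=3: A[i]=9<=B[j]=13 take 9, i++
i=1 j=3: A[i]=13<=B[j]=13 take 13, i++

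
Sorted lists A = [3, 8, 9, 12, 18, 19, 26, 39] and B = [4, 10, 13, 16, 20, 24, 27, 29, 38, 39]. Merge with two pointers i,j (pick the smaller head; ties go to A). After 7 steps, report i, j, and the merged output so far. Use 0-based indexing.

i=4, j=3, merged so far=[3, 4, 8, 9, 10, 12, 13]

[i=0,j=0] A[i]=3<=B[j]=4 take 3 → i++
[i=1,j=0] A[i]=8>B[j]=4 take 4 → j++
[i=1,j=1] A[i]=8<=B[j]=10 take 8 → i++
[i=2,j=1] A[i]=9<=B[j]=10 take 9 → i++
[i=3,j=1] A[i]=12>B[j]=10 take 10 → j++
[i=3,j=2] A[i]=12<=B[j]=13 take 12 → i++
[i=4,j=2] A[i]=18>B[j]=13 take 13 → j++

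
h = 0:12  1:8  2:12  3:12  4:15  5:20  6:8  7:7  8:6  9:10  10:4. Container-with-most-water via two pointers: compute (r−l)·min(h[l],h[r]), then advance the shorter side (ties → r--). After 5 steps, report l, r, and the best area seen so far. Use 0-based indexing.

l=0, r=5, best area=90

[0,10] min(12,4)*10=40 best=40 * → r--
[0,9] min(12,10)*9=90 best=90 * → r--
[0,8] min(12,6)*8=48 best=90 → r--
[0,7] min(12,7)*7=49 best=90 → r--
[0,6] min(12,8)*6=48 best=90 → r--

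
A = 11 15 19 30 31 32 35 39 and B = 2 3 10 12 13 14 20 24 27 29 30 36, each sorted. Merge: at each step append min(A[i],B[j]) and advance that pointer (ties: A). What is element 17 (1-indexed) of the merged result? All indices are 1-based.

merged[17] = 32

i=1 j=1: A[i]=11>B[j]=2 take 2, j++
i=1 j=2: A[i]=11>B[j]=3 take 3, j++
i=1 j=3: A[i]=11>B[j]=10 take 10, j++
i=1 j=4: A[i]=11<=B[j]=12 take 11, i++
i=2 j=4: A[i]=15>B[j]=12 take 12, j++
i=2 j=5: A[i]=15>B[j]=13 take 13, j++
i=2 j=6: A[i]=15>B[j]=14 take 14, j++
i=2 j=7: A[i]=15<=B[j]=20 take 15, i++
i=3 j=7: A[i]=19<=B[j]=20 take 19, i++
i=4 j=7: A[i]=30>B[j]=20 take 20, j++
i=4 j=8: A[i]=30>B[j]=24 take 24, j++
i=4 j=9: A[i]=30>B[j]=27 take 27, j++
i=4 j=10: A[i]=30>B[j]=29 take 29, j++
i=4 j=11: A[i]=30<=B[j]=30 take 30, i++
i=5 j=11: A[i]=31>B[j]=30 take 30, j++
i=5 j=12: A[i]=31<=B[j]=36 take 31, i++
i=6 j=12: A[i]=32<=B[j]=36 take 32, i++
i=7 j=12: A[i]=35<=B[j]=36 take 35, i++
i=8 j=12: A[i]=39>B[j]=36 take 36, j++
i=8 j=13: B done, take A[i]=39, i++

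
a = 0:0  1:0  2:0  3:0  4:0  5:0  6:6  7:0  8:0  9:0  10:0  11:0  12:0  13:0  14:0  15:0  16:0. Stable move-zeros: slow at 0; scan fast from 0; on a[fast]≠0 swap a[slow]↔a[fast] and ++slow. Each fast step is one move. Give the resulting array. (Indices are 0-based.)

(s=0,f=0) a[fast]=0 → fast++
(s=0,f=1) a[fast]=0 → fast++
(s=0,f=2) a[fast]=0 → fast++
(s=0,f=3) a[fast]=0 → fast++
(s=0,f=4) a[fast]=0 → fast++
(s=0,f=5) a[fast]=0 → fast++
(s=0,f=6) a[fast]=6≠0 swap→a[0]=6 → slow++,fast++
(s=1,f=7) a[fast]=0 → fast++
(s=1,f=8) a[fast]=0 → fast++
(s=1,f=9) a[fast]=0 → fast++
(s=1,f=10) a[fast]=0 → fast++
(s=1,f=11) a[fast]=0 → fast++
(s=1,f=12) a[fast]=0 → fast++
(s=1,f=13) a[fast]=0 → fast++
(s=1,f=14) a[fast]=0 → fast++
(s=1,f=15) a[fast]=0 → fast++
(s=1,f=16) a[fast]=0 → fast++

[6, 0, 0, 0, 0, 0, 0, 0, 0, 0, 0, 0, 0, 0, 0, 0, 0]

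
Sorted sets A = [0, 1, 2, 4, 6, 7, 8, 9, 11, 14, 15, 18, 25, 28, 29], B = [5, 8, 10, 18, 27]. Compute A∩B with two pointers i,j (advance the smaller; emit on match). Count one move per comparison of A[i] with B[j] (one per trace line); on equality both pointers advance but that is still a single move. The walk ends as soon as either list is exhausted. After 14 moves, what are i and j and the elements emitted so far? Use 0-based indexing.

i=12, j=4, emitted=[8, 18]

[i=0,j=0] 0<5 → i++
[i=1,j=0] 1<5 → i++
[i=2,j=0] 2<5 → i++
[i=3,j=0] 4<5 → i++
[i=4,j=0] 6>5 → j++
[i=4,j=1] 6<8 → i++
[i=5,j=1] 7<8 → i++
[i=6,j=1] 8==8 emit → i++,j++
[i=7,j=2] 9<10 → i++
[i=8,j=2] 11>10 → j++
[i=8,j=3] 11<18 → i++
[i=9,j=3] 14<18 → i++
[i=10,j=3] 15<18 → i++
[i=11,j=3] 18==18 emit → i++,j++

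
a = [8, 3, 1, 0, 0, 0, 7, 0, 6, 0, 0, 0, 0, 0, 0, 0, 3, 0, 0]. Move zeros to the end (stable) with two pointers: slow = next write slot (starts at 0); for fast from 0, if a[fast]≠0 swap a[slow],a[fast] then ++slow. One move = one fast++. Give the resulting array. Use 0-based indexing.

slow=0 fast=0: a[fast]=8≠0 swap→a[0]=8, slow++,fast++
slow=1 fast=1: a[fast]=3≠0 swap→a[1]=3, slow++,fast++
slow=2 fast=2: a[fast]=1≠0 swap→a[2]=1, slow++,fast++
slow=3 fast=3: a[fast]=0, fast++
slow=3 fast=4: a[fast]=0, fast++
slow=3 fast=5: a[fast]=0, fast++
slow=3 fast=6: a[fast]=7≠0 swap→a[3]=7, slow++,fast++
slow=4 fast=7: a[fast]=0, fast++
slow=4 fast=8: a[fast]=6≠0 swap→a[4]=6, slow++,fast++
slow=5 fast=9: a[fast]=0, fast++
slow=5 fast=10: a[fast]=0, fast++
slow=5 fast=11: a[fast]=0, fast++
slow=5 fast=12: a[fast]=0, fast++
slow=5 fast=13: a[fast]=0, fast++
slow=5 fast=14: a[fast]=0, fast++
slow=5 fast=15: a[fast]=0, fast++
slow=5 fast=16: a[fast]=3≠0 swap→a[5]=3, slow++,fast++
slow=6 fast=17: a[fast]=0, fast++
slow=6 fast=18: a[fast]=0, fast++

[8, 3, 1, 7, 6, 3, 0, 0, 0, 0, 0, 0, 0, 0, 0, 0, 0, 0, 0]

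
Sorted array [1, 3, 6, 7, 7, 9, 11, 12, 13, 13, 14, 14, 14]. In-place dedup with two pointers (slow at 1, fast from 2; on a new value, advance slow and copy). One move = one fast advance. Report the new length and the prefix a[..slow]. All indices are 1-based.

length 9; prefix = [1, 3, 6, 7, 9, 11, 12, 13, 14]

slow=1 fast=2: a[fast]=3≠a[slow]=1 write a[2]=3, slow++,fast++
slow=2 fast=3: a[fast]=6≠a[slow]=3 write a[3]=6, slow++,fast++
slow=3 fast=4: a[fast]=7≠a[slow]=6 write a[4]=7, slow++,fast++
slow=4 fast=5: a[fast]=7=a[slow] dup, fast++
slow=4 fast=6: a[fast]=9≠a[slow]=7 write a[5]=9, slow++,fast++
slow=5 fast=7: a[fast]=11≠a[slow]=9 write a[6]=11, slow++,fast++
slow=6 fast=8: a[fast]=12≠a[slow]=11 write a[7]=12, slow++,fast++
slow=7 fast=9: a[fast]=13≠a[slow]=12 write a[8]=13, slow++,fast++
slow=8 fast=10: a[fast]=13=a[slow] dup, fast++
slow=8 fast=11: a[fast]=14≠a[slow]=13 write a[9]=14, slow++,fast++
slow=9 fast=12: a[fast]=14=a[slow] dup, fast++
slow=9 fast=13: a[fast]=14=a[slow] dup, fast++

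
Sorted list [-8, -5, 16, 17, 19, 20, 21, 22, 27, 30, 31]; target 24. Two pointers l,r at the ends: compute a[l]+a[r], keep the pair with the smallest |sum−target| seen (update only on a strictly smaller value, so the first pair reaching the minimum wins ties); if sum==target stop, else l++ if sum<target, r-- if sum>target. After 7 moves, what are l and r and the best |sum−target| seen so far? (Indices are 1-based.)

l=3, r=6, best |Δ|=1

l=1 r=11: -8+31=23 d=1 *, l++
l=2 r=11: -5+31=26 d=2, r--
l=2 r=10: -5+30=25 d=1, r--
l=2 r=9: -5+27=22 d=2, l++
l=3 r=9: 16+27=43 d=19, r--
l=3 r=8: 16+22=38 d=14, r--
l=3 r=7: 16+21=37 d=13, r--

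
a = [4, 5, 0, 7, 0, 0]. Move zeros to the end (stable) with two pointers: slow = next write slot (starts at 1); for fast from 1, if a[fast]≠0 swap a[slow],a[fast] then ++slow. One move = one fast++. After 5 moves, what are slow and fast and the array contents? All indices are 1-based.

slow=4, fast=6, a=[4, 5, 7, 0, 0, 0]

slow=1 fast=1: a[fast]=4≠0 swap→a[1]=4, slow++,fast++
slow=2 fast=2: a[fast]=5≠0 swap→a[2]=5, slow++,fast++
slow=3 fast=3: a[fast]=0, fast++
slow=3 fast=4: a[fast]=7≠0 swap→a[3]=7, slow++,fast++
slow=4 fast=5: a[fast]=0, fast++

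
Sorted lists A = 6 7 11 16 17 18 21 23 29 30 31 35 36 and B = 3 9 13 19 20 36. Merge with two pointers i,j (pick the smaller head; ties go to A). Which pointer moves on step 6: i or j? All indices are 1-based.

j

[i=1,j=1] A[i]=6>B[j]=3 take 3 → j++
[i=1,j=2] A[i]=6<=B[j]=9 take 6 → i++
[i=2,j=2] A[i]=7<=B[j]=9 take 7 → i++
[i=3,j=2] A[i]=11>B[j]=9 take 9 → j++
[i=3,j=3] A[i]=11<=B[j]=13 take 11 → i++
[i=4,j=3] A[i]=16>B[j]=13 take 13 → j++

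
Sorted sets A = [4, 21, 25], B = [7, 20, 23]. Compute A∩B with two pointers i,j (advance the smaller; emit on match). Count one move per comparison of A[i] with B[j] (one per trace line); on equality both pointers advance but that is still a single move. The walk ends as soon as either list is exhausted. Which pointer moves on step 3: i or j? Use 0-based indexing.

[i=0,j=0] 4<7 → i++
[i=1,j=0] 21>7 → j++
[i=1,j=1] 21>20 → j++

j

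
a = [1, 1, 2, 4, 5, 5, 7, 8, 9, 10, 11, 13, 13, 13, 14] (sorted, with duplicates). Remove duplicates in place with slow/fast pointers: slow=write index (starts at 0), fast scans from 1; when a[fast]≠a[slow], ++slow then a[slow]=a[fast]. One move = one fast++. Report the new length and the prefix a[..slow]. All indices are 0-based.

length 11; prefix = [1, 2, 4, 5, 7, 8, 9, 10, 11, 13, 14]

(s=0,f=1) a[fast]=1=a[slow] dup → fast++
(s=0,f=2) a[fast]=2≠a[slow]=1 write a[1]=2 → slow++,fast++
(s=1,f=3) a[fast]=4≠a[slow]=2 write a[2]=4 → slow++,fast++
(s=2,f=4) a[fast]=5≠a[slow]=4 write a[3]=5 → slow++,fast++
(s=3,f=5) a[fast]=5=a[slow] dup → fast++
(s=3,f=6) a[fast]=7≠a[slow]=5 write a[4]=7 → slow++,fast++
(s=4,f=7) a[fast]=8≠a[slow]=7 write a[5]=8 → slow++,fast++
(s=5,f=8) a[fast]=9≠a[slow]=8 write a[6]=9 → slow++,fast++
(s=6,f=9) a[fast]=10≠a[slow]=9 write a[7]=10 → slow++,fast++
(s=7,f=10) a[fast]=11≠a[slow]=10 write a[8]=11 → slow++,fast++
(s=8,f=11) a[fast]=13≠a[slow]=11 write a[9]=13 → slow++,fast++
(s=9,f=12) a[fast]=13=a[slow] dup → fast++
(s=9,f=13) a[fast]=13=a[slow] dup → fast++
(s=9,f=14) a[fast]=14≠a[slow]=13 write a[10]=14 → slow++,fast++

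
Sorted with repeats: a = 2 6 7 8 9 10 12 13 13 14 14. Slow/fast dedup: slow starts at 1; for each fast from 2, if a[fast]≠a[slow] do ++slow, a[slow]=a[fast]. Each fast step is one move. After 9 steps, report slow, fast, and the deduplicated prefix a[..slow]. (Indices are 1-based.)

slow=9, fast=11, prefix=[2, 6, 7, 8, 9, 10, 12, 13, 14]

slow=1 fast=2: a[fast]=6≠a[slow]=2 write a[2]=6, slow++,fast++
slow=2 fast=3: a[fast]=7≠a[slow]=6 write a[3]=7, slow++,fast++
slow=3 fast=4: a[fast]=8≠a[slow]=7 write a[4]=8, slow++,fast++
slow=4 fast=5: a[fast]=9≠a[slow]=8 write a[5]=9, slow++,fast++
slow=5 fast=6: a[fast]=10≠a[slow]=9 write a[6]=10, slow++,fast++
slow=6 fast=7: a[fast]=12≠a[slow]=10 write a[7]=12, slow++,fast++
slow=7 fast=8: a[fast]=13≠a[slow]=12 write a[8]=13, slow++,fast++
slow=8 fast=9: a[fast]=13=a[slow] dup, fast++
slow=8 fast=10: a[fast]=14≠a[slow]=13 write a[9]=14, slow++,fast++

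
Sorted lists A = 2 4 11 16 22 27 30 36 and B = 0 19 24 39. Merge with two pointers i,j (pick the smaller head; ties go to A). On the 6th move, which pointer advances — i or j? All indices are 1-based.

j

i=1 j=1: A[i]=2>B[j]=0 take 0, j++
i=1 j=2: A[i]=2<=B[j]=19 take 2, i++
i=2 j=2: A[i]=4<=B[j]=19 take 4, i++
i=3 j=2: A[i]=11<=B[j]=19 take 11, i++
i=4 j=2: A[i]=16<=B[j]=19 take 16, i++
i=5 j=2: A[i]=22>B[j]=19 take 19, j++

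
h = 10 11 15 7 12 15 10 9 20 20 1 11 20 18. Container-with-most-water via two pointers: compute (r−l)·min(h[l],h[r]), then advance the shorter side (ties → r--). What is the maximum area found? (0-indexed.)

[0,13] min(10,18)*13=130 best=130 * → l++
[1,13] min(11,18)*12=132 best=132 * → l++
[2,13] min(15,18)*11=165 best=165 * → l++
[3,13] min(7,18)*10=70 best=165 → l++
[4,13] min(12,18)*9=108 best=165 → l++
[5,13] min(15,18)*8=120 best=165 → l++
[6,13] min(10,18)*7=70 best=165 → l++
[7,13] min(9,18)*6=54 best=165 → l++
[8,13] min(20,18)*5=90 best=165 → r--
[8,12] min(20,20)*4=80 best=165 → r--
[8,11] min(20,11)*3=33 best=165 → r--
[8,10] min(20,1)*2=2 best=165 → r--
[8,9] min(20,20)*1=20 best=165 → r--

max area = 165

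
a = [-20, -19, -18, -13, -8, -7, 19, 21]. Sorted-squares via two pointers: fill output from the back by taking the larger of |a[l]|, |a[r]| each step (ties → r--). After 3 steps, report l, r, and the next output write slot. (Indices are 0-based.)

l=1, r=5, next write slot=4

[0,7] |-20|<=|21| out[7]=441 → r--
[0,6] |-20|>|19| out[6]=400 → l++
[1,6] |-19|<=|19| out[5]=361 → r--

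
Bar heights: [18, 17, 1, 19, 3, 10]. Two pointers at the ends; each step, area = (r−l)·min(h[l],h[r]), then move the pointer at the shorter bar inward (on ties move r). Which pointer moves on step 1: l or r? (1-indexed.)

r

l=1 r=6: min(18,10)*5=50 best=50 *, r--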